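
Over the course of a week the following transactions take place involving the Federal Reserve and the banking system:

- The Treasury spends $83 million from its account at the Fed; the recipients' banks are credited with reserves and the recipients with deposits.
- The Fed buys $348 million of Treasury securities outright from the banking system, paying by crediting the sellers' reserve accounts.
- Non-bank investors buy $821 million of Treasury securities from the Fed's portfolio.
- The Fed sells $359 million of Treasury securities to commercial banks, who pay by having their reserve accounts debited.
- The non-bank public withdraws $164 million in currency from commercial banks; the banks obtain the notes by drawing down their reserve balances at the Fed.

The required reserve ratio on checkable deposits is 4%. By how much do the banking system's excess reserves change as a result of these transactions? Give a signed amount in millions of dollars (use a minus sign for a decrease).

Government spending $83 million: reserves +$83M, deposits +$83M.
OMO purchase (from banks) $348 million: reserves +$348M, deposits 0.
Asset sale (to non-banks) $821 million: reserves −$821M, deposits −$821M.
OMO sale (to banks) $359 million: reserves −$359M, deposits 0.
Currency withdrawal $164 million: reserves −$164M, deposits −$164M.
Totals: Δreserves = −$913M, Δdeposits = −$902M.
Δrequired reserves = 4% × −$902M = −$36.08M.
Δexcess reserves = Δreserves − Δrequired = −$913M − (−$36.08M) = -$876.92 million.

-$876.92 million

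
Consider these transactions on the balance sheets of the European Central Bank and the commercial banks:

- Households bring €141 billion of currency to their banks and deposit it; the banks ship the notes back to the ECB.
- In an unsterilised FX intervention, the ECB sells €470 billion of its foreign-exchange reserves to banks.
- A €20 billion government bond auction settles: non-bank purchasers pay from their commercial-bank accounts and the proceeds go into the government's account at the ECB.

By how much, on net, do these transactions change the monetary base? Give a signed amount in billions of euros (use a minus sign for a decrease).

ECB balance sheet:
  Assets:      Foreign assets −€470B
  Liabilities: Bank reserves −€349B, Currency in circulation −€141B, Government deposits +€20B
Commercial banking system:
  Assets:      Reserves at CB −€349B, Foreign assets +€470B
  Liabilities: Checkable deposits +€121B
Monetary base = currency + reserves: −€141B + (−€349B) = -€490 billion.

-€490 billion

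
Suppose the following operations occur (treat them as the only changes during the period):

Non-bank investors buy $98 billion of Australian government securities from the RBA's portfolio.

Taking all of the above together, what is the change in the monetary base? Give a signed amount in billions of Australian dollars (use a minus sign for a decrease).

RBA balance sheet:
  Assets:      Securities −$98B
  Liabilities: Bank reserves −$98B
Monetary base = currency + reserves: 0 + (−$98B) = -$98 billion.

-$98 billion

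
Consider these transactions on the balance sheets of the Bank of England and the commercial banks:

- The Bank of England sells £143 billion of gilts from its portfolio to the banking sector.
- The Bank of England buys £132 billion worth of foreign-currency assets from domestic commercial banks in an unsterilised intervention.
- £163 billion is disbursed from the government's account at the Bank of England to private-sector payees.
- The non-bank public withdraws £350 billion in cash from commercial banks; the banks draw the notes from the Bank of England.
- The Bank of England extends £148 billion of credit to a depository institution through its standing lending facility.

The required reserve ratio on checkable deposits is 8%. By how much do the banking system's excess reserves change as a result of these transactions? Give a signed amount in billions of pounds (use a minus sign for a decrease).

-£35.04 billion

OMO sale (to banks) £143 billion: reserves −£143B, deposits 0.
FX purchase £132 billion: reserves +£132B, deposits 0.
Government spending £163 billion: reserves +£163B, deposits +£163B.
Currency withdrawal £350 billion: reserves −£350B, deposits −£350B.
Discount-window loan £148 billion: reserves +£148B, deposits 0.
Totals: Δreserves = −£50B, Δdeposits = −£187B.
Δrequired reserves = 8% × −£187B = −£14.96B.
Δexcess reserves = Δreserves − Δrequired = −£50B − (−£14.96B) = -£35.04 billion.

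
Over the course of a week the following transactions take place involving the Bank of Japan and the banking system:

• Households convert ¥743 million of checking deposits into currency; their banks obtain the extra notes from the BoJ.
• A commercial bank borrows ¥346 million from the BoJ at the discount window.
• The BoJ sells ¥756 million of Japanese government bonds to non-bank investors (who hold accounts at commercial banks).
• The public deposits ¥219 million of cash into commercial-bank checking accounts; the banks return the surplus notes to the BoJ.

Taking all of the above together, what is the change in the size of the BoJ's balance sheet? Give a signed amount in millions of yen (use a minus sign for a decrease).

Currency withdrawal ¥743 million: only the composition of liabilities changes → 0.
Discount-window loan ¥346 million: a BoJ asset is acquired → +¥346M.
Asset sale (to non-banks) ¥756 million: a BoJ asset is shed → −¥756M.
Currency deposit ¥219 million: only the composition of liabilities changes → 0.
Net: 0 + 346 − 756 + 0 = -¥410 million.

-¥410 million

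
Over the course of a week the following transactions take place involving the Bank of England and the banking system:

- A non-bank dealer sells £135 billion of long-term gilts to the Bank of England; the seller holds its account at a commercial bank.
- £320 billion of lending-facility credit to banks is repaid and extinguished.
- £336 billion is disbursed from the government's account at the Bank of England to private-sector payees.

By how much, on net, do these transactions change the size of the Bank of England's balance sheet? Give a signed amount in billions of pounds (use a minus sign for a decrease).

Bank of England balance sheet:
  Assets:      Securities +£135B, Loans to banks −£320B
  Liabilities: Bank reserves +£151B, Government deposits −£336B
Commercial banking system:
  Assets:      Reserves at CB +£151B
  Liabilities: Checkable deposits +£471B, Borrowings from CB −£320B
Change in total Bank of England assets = -£185 billion.

-£185 billion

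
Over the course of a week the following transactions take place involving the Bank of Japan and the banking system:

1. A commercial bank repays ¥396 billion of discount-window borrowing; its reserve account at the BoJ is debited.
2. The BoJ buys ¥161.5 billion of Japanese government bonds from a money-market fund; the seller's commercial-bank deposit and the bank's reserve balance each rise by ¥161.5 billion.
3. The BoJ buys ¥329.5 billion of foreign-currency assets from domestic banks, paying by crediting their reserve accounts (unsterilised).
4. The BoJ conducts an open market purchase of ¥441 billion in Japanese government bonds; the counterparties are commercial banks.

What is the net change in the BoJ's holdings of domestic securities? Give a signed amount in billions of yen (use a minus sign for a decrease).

Discount-window repayment ¥396 billion: the BoJ's securities portfolio is untouched → 0.
Asset purchase (from non-banks) ¥161.5 billion: securities added to the BoJ's portfolio → +¥161.5B.
FX purchase ¥329.5 billion: the BoJ's securities portfolio is untouched → 0.
OMO purchase (from banks) ¥441 billion: securities added to the BoJ's portfolio → +¥441B.
Net: 0 + 161.5 + 0 + 441 = +¥602.5 billion.

+¥602.5 billion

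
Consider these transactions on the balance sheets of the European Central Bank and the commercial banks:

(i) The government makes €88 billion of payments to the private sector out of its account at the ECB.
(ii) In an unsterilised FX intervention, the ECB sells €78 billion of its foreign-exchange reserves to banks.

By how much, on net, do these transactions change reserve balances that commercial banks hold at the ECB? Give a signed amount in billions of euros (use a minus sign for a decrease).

+€10 billion

Government spending €88 billion: government payments flow into bank reserve accounts → +€88B.
FX sale €78 billion: the buying banks pay out of their reserve balances → −€78B.
Net: 88 − 78 = +€10 billion.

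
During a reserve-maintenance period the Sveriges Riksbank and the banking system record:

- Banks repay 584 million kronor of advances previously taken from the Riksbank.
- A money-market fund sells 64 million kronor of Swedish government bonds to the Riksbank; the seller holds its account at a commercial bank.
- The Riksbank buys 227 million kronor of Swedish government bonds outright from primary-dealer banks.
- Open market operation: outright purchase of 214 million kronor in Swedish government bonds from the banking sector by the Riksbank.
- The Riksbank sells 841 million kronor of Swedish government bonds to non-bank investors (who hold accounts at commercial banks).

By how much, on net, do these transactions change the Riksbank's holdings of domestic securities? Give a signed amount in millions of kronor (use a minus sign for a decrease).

-336 million

Discount-window repayment 584 million kronor: the Riksbank's securities portfolio is untouched → 0.
Asset purchase (from non-banks) 64 million kronor: securities added to the Riksbank's portfolio → +64M.
OMO purchase (from banks) 227 million kronor: securities added to the Riksbank's portfolio → +227M.
OMO purchase (from banks) 214 million kronor: securities added to the Riksbank's portfolio → +214M.
Asset sale (to non-banks) 841 million kronor: securities removed from the Riksbank's portfolio → −841M.
Net: 0 + 64 + 227 + 214 − 841 = -336 million.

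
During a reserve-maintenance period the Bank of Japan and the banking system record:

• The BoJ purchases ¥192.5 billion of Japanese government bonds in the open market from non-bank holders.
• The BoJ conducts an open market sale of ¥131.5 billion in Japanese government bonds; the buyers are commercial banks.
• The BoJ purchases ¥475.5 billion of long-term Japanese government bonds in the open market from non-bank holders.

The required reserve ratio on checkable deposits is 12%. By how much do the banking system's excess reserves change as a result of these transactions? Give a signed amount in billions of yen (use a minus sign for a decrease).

Asset purchase (from non-banks) ¥192.5 billion: reserves +¥192.5B, deposits +¥192.5B.
OMO sale (to banks) ¥131.5 billion: reserves −¥131.5B, deposits 0.
Asset purchase (from non-banks) ¥475.5 billion: reserves +¥475.5B, deposits +¥475.5B.
Totals: Δreserves = +¥536.5B, Δdeposits = +¥668B.
Δrequired reserves = 12% × +¥668B = +¥80.16B.
Δexcess reserves = Δreserves − Δrequired = +¥536.5B − (+¥80.16B) = +¥456.34 billion.

+¥456.34 billion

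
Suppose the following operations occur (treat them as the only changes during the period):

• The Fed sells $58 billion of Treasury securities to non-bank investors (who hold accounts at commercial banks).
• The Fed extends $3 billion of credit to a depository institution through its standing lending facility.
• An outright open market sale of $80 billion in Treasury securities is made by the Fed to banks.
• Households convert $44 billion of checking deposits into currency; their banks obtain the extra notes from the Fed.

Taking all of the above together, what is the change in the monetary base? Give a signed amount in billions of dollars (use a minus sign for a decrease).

Fed balance sheet:
  Assets:      Securities −$138B, Loans to banks +$3B
  Liabilities: Bank reserves −$179B, Currency in circulation +$44B
Monetary base = currency + reserves: +$44B + (−$179B) = -$135 billion.

-$135 billion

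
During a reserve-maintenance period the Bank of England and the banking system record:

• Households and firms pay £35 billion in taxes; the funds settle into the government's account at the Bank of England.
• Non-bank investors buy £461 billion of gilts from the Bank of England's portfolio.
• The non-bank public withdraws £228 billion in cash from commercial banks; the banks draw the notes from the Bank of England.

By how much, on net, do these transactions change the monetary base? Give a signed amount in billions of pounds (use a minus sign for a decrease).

Government account inflow £35 billion: reserves shift to a non-base liability → −£35B.
Asset sale (to non-banks) £461 billion: Bank of England balance sheet contracts → −£461B.
Currency withdrawal £228 billion: just a shift between currency and reserves — both are base money → 0.
Net: −35 − 461 + 0 = -£496 billion.

-£496 billion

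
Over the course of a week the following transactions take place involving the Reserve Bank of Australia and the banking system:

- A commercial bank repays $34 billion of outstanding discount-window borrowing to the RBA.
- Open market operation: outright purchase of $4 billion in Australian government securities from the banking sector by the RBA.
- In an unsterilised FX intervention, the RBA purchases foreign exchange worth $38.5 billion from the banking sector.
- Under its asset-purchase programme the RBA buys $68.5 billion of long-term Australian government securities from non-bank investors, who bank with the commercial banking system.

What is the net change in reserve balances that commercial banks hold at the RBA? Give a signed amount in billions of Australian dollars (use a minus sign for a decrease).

+$77 billion

RBA balance sheet:
  Assets:      Securities +$72.5B, Loans to banks −$34B, Foreign assets +$38.5B
  Liabilities: Bank reserves +$77B
So the change in reserve balances that commercial banks hold at the RBA is +$77 billion.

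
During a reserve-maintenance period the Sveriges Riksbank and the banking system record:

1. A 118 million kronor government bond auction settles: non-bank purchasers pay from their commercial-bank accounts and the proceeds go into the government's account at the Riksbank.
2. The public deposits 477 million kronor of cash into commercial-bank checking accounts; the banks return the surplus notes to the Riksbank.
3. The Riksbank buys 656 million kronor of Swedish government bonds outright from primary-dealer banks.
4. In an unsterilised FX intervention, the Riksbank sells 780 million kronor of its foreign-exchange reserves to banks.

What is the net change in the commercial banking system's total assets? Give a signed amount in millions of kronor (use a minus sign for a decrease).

+359 million

Riksbank balance sheet:
  Assets:      Securities +656M, Foreign assets −780M
  Liabilities: Bank reserves +235M, Currency in circulation −477M, Government deposits +118M
Commercial banking system:
  Assets:      Reserves at CB +235M, Securities −656M, Foreign assets +780M
  Liabilities: Checkable deposits +359M
Change in total bank assets = +359 million.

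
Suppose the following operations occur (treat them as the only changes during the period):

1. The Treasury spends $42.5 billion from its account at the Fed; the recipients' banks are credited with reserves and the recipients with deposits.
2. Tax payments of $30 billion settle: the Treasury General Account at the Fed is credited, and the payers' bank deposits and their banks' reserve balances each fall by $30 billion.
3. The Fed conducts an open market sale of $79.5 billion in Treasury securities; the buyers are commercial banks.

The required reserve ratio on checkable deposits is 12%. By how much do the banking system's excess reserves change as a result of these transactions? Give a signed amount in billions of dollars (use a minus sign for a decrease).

Government spending $42.5 billion: reserves +$42.5B, deposits +$42.5B.
Government account inflow $30 billion: reserves −$30B, deposits −$30B.
OMO sale (to banks) $79.5 billion: reserves −$79.5B, deposits 0.
Totals: Δreserves = −$67B, Δdeposits = +$12.5B.
Δrequired reserves = 12% × +$12.5B = +$1.5B.
Δexcess reserves = Δreserves − Δrequired = −$67B − (+$1.5B) = -$68.5 billion.

-$68.5 billion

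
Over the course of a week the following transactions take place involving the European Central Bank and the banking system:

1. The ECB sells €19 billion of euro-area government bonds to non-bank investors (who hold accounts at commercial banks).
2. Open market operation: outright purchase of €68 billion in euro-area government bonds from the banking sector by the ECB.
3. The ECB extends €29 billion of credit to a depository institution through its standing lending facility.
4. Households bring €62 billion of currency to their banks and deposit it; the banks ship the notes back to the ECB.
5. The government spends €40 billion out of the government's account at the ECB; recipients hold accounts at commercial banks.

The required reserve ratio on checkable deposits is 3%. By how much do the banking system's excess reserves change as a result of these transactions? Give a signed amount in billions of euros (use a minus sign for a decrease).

+€177.51 billion

Asset sale (to non-banks) €19 billion: reserves −€19B, deposits −€19B.
OMO purchase (from banks) €68 billion: reserves +€68B, deposits 0.
Discount-window loan €29 billion: reserves +€29B, deposits 0.
Currency deposit €62 billion: reserves +€62B, deposits +€62B.
Government spending €40 billion: reserves +€40B, deposits +€40B.
Totals: Δreserves = +€180B, Δdeposits = +€83B.
Δrequired reserves = 3% × +€83B = +€2.49B.
Δexcess reserves = Δreserves − Δrequired = +€180B − (+€2.49B) = +€177.51 billion.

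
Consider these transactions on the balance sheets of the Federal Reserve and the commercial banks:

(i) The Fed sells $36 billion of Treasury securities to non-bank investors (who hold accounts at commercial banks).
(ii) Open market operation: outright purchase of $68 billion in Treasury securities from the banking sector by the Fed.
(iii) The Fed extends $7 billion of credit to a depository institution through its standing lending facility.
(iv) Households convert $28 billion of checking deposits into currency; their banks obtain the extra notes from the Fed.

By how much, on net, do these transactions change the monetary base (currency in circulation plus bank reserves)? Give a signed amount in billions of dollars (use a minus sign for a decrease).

Asset sale (to non-banks) $36 billion: Fed balance sheet contracts → −$36B.
OMO purchase (from banks) $68 billion: Fed balance sheet expands → +$68B.
Discount-window loan $7 billion: Fed balance sheet expands → +$7B.
Currency withdrawal $28 billion: just a shift between currency and reserves — both are base money → 0.
Net: −36 + 68 + 7 + 0 = +$39 billion.

+$39 billion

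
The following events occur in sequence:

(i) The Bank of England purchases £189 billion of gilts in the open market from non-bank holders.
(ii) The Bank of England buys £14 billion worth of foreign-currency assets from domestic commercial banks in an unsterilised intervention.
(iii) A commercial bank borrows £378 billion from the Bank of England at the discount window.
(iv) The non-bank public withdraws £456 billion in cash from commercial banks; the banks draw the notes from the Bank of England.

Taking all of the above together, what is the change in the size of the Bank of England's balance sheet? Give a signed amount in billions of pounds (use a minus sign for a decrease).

+£581 billion

Asset purchase (from non-banks) £189 billion: a Bank of England asset is acquired → +£189B.
FX purchase £14 billion: a Bank of England asset is acquired → +£14B.
Discount-window loan £378 billion: a Bank of England asset is acquired → +£378B.
Currency withdrawal £456 billion: only the composition of liabilities changes → 0.
Net: 189 + 14 + 378 + 0 = +£581 billion.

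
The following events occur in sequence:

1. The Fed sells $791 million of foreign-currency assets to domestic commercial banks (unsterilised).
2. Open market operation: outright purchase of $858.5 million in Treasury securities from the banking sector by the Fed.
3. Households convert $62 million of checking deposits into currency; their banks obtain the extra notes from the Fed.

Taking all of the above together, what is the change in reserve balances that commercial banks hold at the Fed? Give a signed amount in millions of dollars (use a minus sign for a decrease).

+$5.5 million

Fed balance sheet:
  Assets:      Securities +$858.5M, Foreign assets −$791M
  Liabilities: Bank reserves +$5.5M, Currency in circulation +$62M
So the change in reserve balances that commercial banks hold at the Fed is +$5.5 million.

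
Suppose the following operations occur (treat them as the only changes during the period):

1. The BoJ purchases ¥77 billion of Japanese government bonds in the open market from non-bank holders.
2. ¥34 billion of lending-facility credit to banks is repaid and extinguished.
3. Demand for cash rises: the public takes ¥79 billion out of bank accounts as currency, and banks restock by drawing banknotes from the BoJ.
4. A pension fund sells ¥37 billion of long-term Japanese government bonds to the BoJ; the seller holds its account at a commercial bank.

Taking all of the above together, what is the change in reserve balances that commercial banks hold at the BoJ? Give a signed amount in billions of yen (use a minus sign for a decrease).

+¥1 billion

BoJ balance sheet:
  Assets:      Securities +¥114B, Loans to banks −¥34B
  Liabilities: Bank reserves +¥1B, Currency in circulation +¥79B
Commercial banking system:
  Assets:      Reserves at CB +¥1B
  Liabilities: Checkable deposits +¥35B, Borrowings from CB −¥34B
So the change in reserve balances that commercial banks hold at the BoJ is +¥1 billion.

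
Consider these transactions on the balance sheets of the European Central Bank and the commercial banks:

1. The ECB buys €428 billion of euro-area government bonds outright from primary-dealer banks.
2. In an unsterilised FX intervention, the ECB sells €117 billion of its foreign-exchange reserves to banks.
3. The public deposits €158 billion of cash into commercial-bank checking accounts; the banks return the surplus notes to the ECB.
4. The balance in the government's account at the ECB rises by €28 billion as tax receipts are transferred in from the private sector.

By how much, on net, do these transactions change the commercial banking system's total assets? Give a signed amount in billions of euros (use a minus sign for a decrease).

OMO purchase (from banks) €428 billion: just an asset swap on bank balance sheets → 0.
FX sale €117 billion: just an asset swap on bank balance sheets → 0.
Currency deposit €158 billion: bank balance sheets expand → +€158B.
Government account inflow €28 billion: bank balance sheets shrink → −€28B.
Net: 0 + 0 + 158 − 28 = +€130 billion.

+€130 billion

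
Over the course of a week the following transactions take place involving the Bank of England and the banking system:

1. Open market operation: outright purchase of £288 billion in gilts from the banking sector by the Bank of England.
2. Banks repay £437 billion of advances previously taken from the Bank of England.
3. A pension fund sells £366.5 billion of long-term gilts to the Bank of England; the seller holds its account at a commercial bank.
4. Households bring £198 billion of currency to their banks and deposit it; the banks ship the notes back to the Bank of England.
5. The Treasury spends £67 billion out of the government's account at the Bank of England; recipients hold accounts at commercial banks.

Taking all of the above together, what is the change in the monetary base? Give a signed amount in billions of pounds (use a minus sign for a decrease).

OMO purchase (from banks) £288 billion: Bank of England balance sheet expands → +£288B.
Discount-window repayment £437 billion: Bank of England balance sheet contracts → −£437B.
Asset purchase (from non-banks) £366.5 billion: Bank of England balance sheet expands → +£366.5B.
Currency deposit £198 billion: just a shift between currency and reserves — both are base money → 0.
Government spending £67 billion: a non-base liability converts back to reserves → +£67B.
Net: 288 − 437 + 366.5 + 0 + 67 = +£284.5 billion.

+£284.5 billion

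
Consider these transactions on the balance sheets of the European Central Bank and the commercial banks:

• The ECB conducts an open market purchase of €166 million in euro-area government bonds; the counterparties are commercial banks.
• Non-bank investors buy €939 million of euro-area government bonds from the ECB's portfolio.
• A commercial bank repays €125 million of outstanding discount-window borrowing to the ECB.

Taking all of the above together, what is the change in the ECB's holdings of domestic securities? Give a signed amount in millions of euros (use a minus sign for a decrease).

-€773 million

ECB balance sheet:
  Assets:      Securities −€773M, Loans to banks −€125M
  Liabilities: Bank reserves −€898M
So the change in the ECB's holdings of domestic securities is -€773 million.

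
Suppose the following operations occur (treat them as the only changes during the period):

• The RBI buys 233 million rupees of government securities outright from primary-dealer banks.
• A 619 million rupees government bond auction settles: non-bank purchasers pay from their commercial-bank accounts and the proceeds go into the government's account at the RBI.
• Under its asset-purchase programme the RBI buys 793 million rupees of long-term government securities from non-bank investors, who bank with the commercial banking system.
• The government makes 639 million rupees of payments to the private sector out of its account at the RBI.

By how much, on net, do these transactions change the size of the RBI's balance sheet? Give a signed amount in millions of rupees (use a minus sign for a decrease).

RBI balance sheet:
  Assets:      Securities +1026M
  Liabilities: Bank reserves +1046M, Government deposits −20M
Change in total RBI assets = +1026 million.

+1026 million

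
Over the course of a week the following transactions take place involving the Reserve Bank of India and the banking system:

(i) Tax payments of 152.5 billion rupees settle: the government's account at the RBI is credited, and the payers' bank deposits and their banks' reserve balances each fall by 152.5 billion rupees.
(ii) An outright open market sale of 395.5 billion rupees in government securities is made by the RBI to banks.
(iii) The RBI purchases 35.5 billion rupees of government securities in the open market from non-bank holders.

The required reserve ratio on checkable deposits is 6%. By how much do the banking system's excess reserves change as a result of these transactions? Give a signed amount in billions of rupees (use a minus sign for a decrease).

Government account inflow 152.5 billion rupees: reserves −152.5B, deposits −152.5B.
OMO sale (to banks) 395.5 billion rupees: reserves −395.5B, deposits 0.
Asset purchase (from non-banks) 35.5 billion rupees: reserves +35.5B, deposits +35.5B.
Totals: Δreserves = −512.5B, Δdeposits = −117B.
Δrequired reserves = 6% × −117B = −7.02B.
Δexcess reserves = Δreserves − Δrequired = −512.5B − (−7.02B) = -505.48 billion.

-505.48 billion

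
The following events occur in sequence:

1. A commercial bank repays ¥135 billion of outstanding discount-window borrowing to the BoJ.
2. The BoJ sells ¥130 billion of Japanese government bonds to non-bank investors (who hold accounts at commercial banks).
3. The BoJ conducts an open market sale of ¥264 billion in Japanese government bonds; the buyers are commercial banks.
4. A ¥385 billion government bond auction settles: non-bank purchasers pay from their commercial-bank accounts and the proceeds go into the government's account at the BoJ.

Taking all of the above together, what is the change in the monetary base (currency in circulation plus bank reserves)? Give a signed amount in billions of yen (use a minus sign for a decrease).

-¥914 billion

Discount-window repayment ¥135 billion: BoJ balance sheet contracts → −¥135B.
Asset sale (to non-banks) ¥130 billion: BoJ balance sheet contracts → −¥130B.
OMO sale (to banks) ¥264 billion: BoJ balance sheet contracts → −¥264B.
Government account inflow ¥385 billion: reserves shift to a non-base liability → −¥385B.
Net: −135 − 130 − 264 − 385 = -¥914 billion.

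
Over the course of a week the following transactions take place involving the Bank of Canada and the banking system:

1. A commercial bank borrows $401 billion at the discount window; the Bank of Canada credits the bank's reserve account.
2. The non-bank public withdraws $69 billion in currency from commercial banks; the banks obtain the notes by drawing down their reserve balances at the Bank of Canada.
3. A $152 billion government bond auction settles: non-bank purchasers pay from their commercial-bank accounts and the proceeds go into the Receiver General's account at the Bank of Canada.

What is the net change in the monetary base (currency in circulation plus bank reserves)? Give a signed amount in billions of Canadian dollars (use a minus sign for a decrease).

+$249 billion

Bank of Canada balance sheet:
  Assets:      Loans to banks +$401B
  Liabilities: Bank reserves +$180B, Currency in circulation +$69B, Government deposits +$152B
Commercial banking system:
  Assets:      Reserves at CB +$180B
  Liabilities: Checkable deposits −$221B, Borrowings from CB +$401B
Monetary base = currency + reserves: +$69B + (+$180B) = +$249 billion.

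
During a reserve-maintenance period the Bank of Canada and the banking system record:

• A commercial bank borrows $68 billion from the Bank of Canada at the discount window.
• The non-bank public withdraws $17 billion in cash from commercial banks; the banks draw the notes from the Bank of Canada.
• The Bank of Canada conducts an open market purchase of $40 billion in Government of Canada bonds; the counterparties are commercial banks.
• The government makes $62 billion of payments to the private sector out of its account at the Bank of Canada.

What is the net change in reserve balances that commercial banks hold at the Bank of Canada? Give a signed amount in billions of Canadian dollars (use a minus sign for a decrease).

+$153 billion

Bank of Canada balance sheet:
  Assets:      Securities +$40B, Loans to banks +$68B
  Liabilities: Bank reserves +$153B, Currency in circulation +$17B, Government deposits −$62B
Commercial banking system:
  Assets:      Reserves at CB +$153B, Securities −$40B
  Liabilities: Checkable deposits +$45B, Borrowings from CB +$68B
So the change in reserve balances that commercial banks hold at the Bank of Canada is +$153 billion.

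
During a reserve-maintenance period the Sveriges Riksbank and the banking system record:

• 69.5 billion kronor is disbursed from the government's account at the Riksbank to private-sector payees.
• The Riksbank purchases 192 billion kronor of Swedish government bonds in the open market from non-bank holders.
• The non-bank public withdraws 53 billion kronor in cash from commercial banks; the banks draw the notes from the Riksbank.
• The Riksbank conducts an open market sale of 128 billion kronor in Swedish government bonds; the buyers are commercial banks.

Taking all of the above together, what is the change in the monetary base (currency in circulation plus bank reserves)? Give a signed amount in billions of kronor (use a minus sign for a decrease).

+133.5 billion

Government spending 69.5 billion kronor: a non-base liability converts back to reserves → +69.5B.
Asset purchase (from non-banks) 192 billion kronor: Riksbank balance sheet expands → +192B.
Currency withdrawal 53 billion kronor: just a shift between currency and reserves — both are base money → 0.
OMO sale (to banks) 128 billion kronor: Riksbank balance sheet contracts → −128B.
Net: 69.5 + 192 + 0 − 128 = +133.5 billion.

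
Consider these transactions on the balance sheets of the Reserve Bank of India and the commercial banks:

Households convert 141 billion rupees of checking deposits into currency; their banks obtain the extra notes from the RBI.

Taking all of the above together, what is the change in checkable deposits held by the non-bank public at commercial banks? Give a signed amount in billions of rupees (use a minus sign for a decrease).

-141 billion

Currency withdrawal 141 billion rupees: non-bank counterparties' bank balances fall → −141B.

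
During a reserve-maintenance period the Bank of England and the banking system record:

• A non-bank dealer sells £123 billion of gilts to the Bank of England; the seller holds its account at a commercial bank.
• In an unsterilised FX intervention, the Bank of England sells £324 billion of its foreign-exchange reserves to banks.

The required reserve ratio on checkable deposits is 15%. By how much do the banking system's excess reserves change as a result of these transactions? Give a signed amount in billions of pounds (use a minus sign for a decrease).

Asset purchase (from non-banks) £123 billion: reserves +£123B, deposits +£123B.
FX sale £324 billion: reserves −£324B, deposits 0.
Totals: Δreserves = −£201B, Δdeposits = +£123B.
Δrequired reserves = 15% × +£123B = +£18.45B.
Δexcess reserves = Δreserves − Δrequired = −£201B − (+£18.45B) = -£219.45 billion.

-£219.45 billion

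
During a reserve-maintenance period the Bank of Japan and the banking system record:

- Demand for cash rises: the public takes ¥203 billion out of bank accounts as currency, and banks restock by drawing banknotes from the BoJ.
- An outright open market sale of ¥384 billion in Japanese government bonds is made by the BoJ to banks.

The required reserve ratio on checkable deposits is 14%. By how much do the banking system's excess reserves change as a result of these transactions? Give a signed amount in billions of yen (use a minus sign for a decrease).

Currency withdrawal ¥203 billion: reserves −¥203B, deposits −¥203B.
OMO sale (to banks) ¥384 billion: reserves −¥384B, deposits 0.
Totals: Δreserves = −¥587B, Δdeposits = −¥203B.
Δrequired reserves = 14% × −¥203B = −¥28.42B.
Δexcess reserves = Δreserves − Δrequired = −¥587B − (−¥28.42B) = -¥558.58 billion.

-¥558.58 billion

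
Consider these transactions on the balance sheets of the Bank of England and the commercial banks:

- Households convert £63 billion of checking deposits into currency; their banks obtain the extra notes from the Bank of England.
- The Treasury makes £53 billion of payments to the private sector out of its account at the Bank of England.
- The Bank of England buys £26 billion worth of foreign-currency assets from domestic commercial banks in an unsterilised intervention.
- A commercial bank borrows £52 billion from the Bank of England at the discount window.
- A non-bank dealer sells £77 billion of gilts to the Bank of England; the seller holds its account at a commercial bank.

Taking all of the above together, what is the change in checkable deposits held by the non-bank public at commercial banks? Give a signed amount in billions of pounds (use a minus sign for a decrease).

Currency withdrawal £63 billion: non-bank counterparties' bank balances fall → −£63B.
Government spending £53 billion: non-bank counterparties' bank balances rise → +£53B.
FX purchase £26 billion: the counterparty is a bank, so public deposits are unchanged → 0.
Discount-window loan £52 billion: the counterparty is a bank, so public deposits are unchanged → 0.
Asset purchase (from non-banks) £77 billion: non-bank counterparties' bank balances rise → +£77B.
Net: −63 + 53 + 0 + 0 + 77 = +£67 billion.

+£67 billion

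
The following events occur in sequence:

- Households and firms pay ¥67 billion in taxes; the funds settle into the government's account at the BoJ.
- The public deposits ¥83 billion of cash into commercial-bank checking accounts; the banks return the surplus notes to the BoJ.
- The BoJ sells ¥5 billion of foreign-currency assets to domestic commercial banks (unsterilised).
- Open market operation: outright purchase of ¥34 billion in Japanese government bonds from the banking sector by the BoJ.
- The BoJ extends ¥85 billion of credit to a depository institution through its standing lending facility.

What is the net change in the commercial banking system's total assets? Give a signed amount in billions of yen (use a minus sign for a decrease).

Government account inflow ¥67 billion: bank balance sheets shrink → −¥67B.
Currency deposit ¥83 billion: bank balance sheets expand → +¥83B.
FX sale ¥5 billion: just an asset swap on bank balance sheets → 0.
OMO purchase (from banks) ¥34 billion: just an asset swap on bank balance sheets → 0.
Discount-window loan ¥85 billion: bank balance sheets expand → +¥85B.
Net: −67 + 83 + 0 + 0 + 85 = +¥101 billion.

+¥101 billion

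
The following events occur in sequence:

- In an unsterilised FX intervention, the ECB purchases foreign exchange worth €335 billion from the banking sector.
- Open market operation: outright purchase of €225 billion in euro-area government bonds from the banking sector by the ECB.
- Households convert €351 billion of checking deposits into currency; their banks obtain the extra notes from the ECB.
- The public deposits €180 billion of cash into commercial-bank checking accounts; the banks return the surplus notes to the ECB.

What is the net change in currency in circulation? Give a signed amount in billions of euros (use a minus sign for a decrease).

+€171 billion

FX purchase €335 billion: no currency enters or leaves circulation → 0.
OMO purchase (from banks) €225 billion: no currency enters or leaves circulation → 0.
Currency withdrawal €351 billion: notes leave the central bank → +€351B.
Currency deposit €180 billion: notes return to the central bank → −€180B.
Net: 0 + 0 + 351 − 180 = +€171 billion.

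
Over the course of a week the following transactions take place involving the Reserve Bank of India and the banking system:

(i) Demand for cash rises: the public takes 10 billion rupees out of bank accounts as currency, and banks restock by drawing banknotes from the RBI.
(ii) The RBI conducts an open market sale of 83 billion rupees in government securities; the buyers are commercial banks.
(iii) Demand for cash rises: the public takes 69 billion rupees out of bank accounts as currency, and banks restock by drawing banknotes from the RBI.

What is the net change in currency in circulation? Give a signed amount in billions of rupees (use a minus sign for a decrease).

+79 billion

RBI balance sheet:
  Assets:      Securities −83B
  Liabilities: Bank reserves −162B, Currency in circulation +79B
So the change in currency in circulation is +79 billion.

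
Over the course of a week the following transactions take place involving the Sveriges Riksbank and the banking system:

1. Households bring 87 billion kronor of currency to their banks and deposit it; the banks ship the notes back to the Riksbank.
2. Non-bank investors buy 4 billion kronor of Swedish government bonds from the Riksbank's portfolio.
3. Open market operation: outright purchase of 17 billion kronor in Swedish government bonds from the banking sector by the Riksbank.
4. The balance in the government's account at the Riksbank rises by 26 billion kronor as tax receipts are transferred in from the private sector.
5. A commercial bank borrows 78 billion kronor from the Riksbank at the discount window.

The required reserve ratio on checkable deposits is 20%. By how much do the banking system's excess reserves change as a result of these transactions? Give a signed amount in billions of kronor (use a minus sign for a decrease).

Currency deposit 87 billion kronor: reserves +87B, deposits +87B.
Asset sale (to non-banks) 4 billion kronor: reserves −4B, deposits −4B.
OMO purchase (from banks) 17 billion kronor: reserves +17B, deposits 0.
Government account inflow 26 billion kronor: reserves −26B, deposits −26B.
Discount-window loan 78 billion kronor: reserves +78B, deposits 0.
Totals: Δreserves = +152B, Δdeposits = +57B.
Δrequired reserves = 20% × +57B = +11.4B.
Δexcess reserves = Δreserves − Δrequired = +152B − (+11.4B) = +140.6 billion.

+140.6 billion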